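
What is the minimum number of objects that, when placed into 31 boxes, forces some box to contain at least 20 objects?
n = (20 − 1)·31 + 1 = 590

By the generalised pigeonhole principle, to guarantee some box contains ≥ r objects we need more than (r − 1) · k objects total. Threshold: n = (r − 1) · k + 1. With r = 20 and k = 31: n = 19 · 31 + 1 = 589 + 1 = 590. For n = 589 = 19 · 31, we can put exactly 19 objects in every box, avoiding 20 in any single one — so 590 is tight.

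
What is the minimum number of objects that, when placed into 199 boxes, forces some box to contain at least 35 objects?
n = (35 − 1)·199 + 1 = 6767

By the generalised pigeonhole principle, to guarantee some box contains ≥ r objects we need more than (r − 1) · k objects total. Threshold: n = (r − 1) · k + 1. With r = 35 and k = 199: n = 34 · 199 + 1 = 6766 + 1 = 6767. For n = 6766 = 34 · 199, we can put exactly 34 objects in every box, avoiding 35 in any single one — so 6767 is tight.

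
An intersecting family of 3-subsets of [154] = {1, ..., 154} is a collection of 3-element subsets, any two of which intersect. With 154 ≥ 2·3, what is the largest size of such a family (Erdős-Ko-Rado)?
max |F| = C(153, 2) = 11628

Erdős-Ko-Rado (1961): when n ≥ 2k, max |F| = C(n−1, k−1). The bound is attained by the star {A : i ∈ A} for any fixed i ∈ [n]. Here C(154−1, 3−1) = C(153, 2) = 11628.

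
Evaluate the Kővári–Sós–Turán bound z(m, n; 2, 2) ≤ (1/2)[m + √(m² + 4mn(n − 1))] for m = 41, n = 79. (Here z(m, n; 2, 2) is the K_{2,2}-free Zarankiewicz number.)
z(41, 79; 2, 2) ≤ (1/2)[41 + √(41² + 4·41·79·78)] = (1/2)[41 + √1012249] = 523.5529

Kővári–Sós–Turán: let r_1, ..., r_41 be the row sums and z = Σ r_i the total number of 1s. Each pair of columns can share at most one row with both entries 1 (else a 2×2 all-ones block appears), so Σ_i C(r_i, 2) ≤ C(79, 2) = 3081. By convexity Σ_i C(r_i, 2) ≥ 41·C(z/41, 2) = z(z − 41)/(2·41), giving z² − 41z − 41·79·78 ≤ 0 and hence z ≤ (1/2)[41 + √(1681 + 4·252642)] = (1/2)[41 + √1012249] ≈ (1/2)(41 + 1006.1059) = 523.5529.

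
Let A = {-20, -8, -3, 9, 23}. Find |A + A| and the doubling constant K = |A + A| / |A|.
K = |A + A| / |A| = 14/5

Enumerate A + A = {a + b : a, b ∈ A}. With |A| = 5, there are |A|^2 = 25 ordered sum pairs; collecting distinct values, A + A = {-40, -28, -23, -16, -11, -6, 1, 3, 6, 15, 18, 20, 32, 46}, so |A + A| = 14. Thus K = 14/5. For comparison, the minimum possible |A + A| over all 5-element sets is 2·5 − 1 = 9 (so min K = 9/5), attained only by arithmetic progressions.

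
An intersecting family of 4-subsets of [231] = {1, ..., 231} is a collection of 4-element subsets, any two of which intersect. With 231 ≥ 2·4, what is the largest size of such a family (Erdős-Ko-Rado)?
max |F| = C(230, 3) = 2001460

Erdős-Ko-Rado (1961): when n ≥ 2k, max |F| = C(n−1, k−1). The bound is attained by the star {A : i ∈ A} for any fixed i ∈ [n]. Here C(231−1, 4−1) = C(230, 3) = 2001460.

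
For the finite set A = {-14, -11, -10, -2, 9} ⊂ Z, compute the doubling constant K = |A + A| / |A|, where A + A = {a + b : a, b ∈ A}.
K = |A + A| / |A| = 15/5 = 3

Enumerate A + A = {a + b : a, b ∈ A}. With |A| = 5, there are |A|^2 = 25 ordered sum pairs; collecting distinct values, A + A = {-28, -25, -24, -22, -21, -20, -16, -13, -12, -5, -4, -2, -1, 7, 18}, so |A + A| = 15. Thus K = 15/5 = 3. For comparison, the minimum possible |A + A| over all 5-element sets is 2·5 − 1 = 9 (so min K = 9/5), attained only by arithmetic progressions.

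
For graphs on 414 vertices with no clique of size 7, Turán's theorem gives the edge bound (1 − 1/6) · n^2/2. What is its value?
Turán density bound = (5/6) · 414^2/2 = 71415

Turán's theorem: ex(n, K_{r+1}) is achieved by the complete r-partite Turán graph T(n, r) with parts as balanced as possible, and is at most (1 − 1/r) · n^2/2. For r = 6, n = 414: the density bound is (5/6) · 171396/2 = 71415. Since 6 ∣ 414, the Turán graph T(414, 6) has parts of equal size 69, and its edge count e(T(414, 6)) = 71415 attains the density bound exactly.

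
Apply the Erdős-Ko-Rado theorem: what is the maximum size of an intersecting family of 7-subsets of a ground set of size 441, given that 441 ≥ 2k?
max |F| = C(440, 6) = 9739036511380

Erdős-Ko-Rado (1961): when n ≥ 2k, max |F| = C(n−1, k−1). The bound is attained by the star {A : i ∈ A} for any fixed i ∈ [n]. Here C(441−1, 7−1) = C(440, 6) = 9739036511380.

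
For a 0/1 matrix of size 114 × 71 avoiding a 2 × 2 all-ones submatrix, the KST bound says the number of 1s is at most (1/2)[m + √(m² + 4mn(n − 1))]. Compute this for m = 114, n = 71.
z(114, 71; 2, 2) ≤ (1/2)[114 + √(114² + 4·114·71·70)] = (1/2)[114 + √2279316] = 811.8702

Kővári–Sós–Turán: let r_1, ..., r_114 be the row sums and z = Σ r_i the total number of 1s. Each pair of columns can share at most one row with both entries 1 (else a 2×2 all-ones block appears), so Σ_i C(r_i, 2) ≤ C(71, 2) = 2485. By convexity Σ_i C(r_i, 2) ≥ 114·C(z/114, 2) = z(z − 114)/(2·114), giving z² − 114z − 114·71·70 ≤ 0 and hence z ≤ (1/2)[114 + √(12996 + 4·566580)] = (1/2)[114 + √2279316] ≈ (1/2)(114 + 1509.7404) = 811.8702.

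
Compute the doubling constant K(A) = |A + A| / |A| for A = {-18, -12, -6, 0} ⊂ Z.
K = |A + A| / |A| = 7/4

Enumerate A + A = {a + b : a, b ∈ A}. With |A| = 4, there are |A|^2 = 16 ordered sum pairs; collecting distinct values, A + A = {-36, -30, -24, -18, -12, -6, 0}, so |A + A| = 7. Thus K = 7/4. Here |A + A| = 2|A| − 1 = 7, the minimum possible — so K = 7/4 is minimal, which holds iff A is an arithmetic progression.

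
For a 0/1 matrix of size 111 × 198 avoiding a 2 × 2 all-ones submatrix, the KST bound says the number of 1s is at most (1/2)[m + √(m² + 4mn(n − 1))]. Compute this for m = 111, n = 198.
z(111, 198; 2, 2) ≤ (1/2)[111 + √(111² + 4·111·198·197)] = (1/2)[111 + √17330985] = 2137.025

Kővári–Sós–Turán: let r_1, ..., r_111 be the row sums and z = Σ r_i the total number of 1s. Each pair of columns can share at most one row with both entries 1 (else a 2×2 all-ones block appears), so Σ_i C(r_i, 2) ≤ C(198, 2) = 19503. By convexity Σ_i C(r_i, 2) ≥ 111·C(z/111, 2) = z(z − 111)/(2·111), giving z² − 111z − 111·198·197 ≤ 0 and hence z ≤ (1/2)[111 + √(12321 + 4·4329666)] = (1/2)[111 + √17330985] ≈ (1/2)(111 + 4163.05) = 2137.025.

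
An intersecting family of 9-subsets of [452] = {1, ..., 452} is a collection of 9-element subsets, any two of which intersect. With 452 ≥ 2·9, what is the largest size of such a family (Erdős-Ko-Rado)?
max |F| = C(451, 8) = 39882121309780200

Erdős-Ko-Rado (1961): when n ≥ 2k, max |F| = C(n−1, k−1). The bound is attained by the star {A : i ∈ A} for any fixed i ∈ [n]. Here C(452−1, 9−1) = C(451, 8) = 39882121309780200.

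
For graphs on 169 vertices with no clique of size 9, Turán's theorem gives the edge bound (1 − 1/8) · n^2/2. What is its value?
Turán density bound = (7/8) · 169^2/2 = 199927/16 ≈ 12495.4375

Turán's theorem: ex(n, K_{r+1}) is achieved by the complete r-partite Turán graph T(n, r) with parts as balanced as possible, and is at most (1 − 1/r) · n^2/2. For r = 8, n = 169: the density bound is (7/8) · 28561/2 = 199927/16 ≈ 12495.4375. The integer-valued extremum is e(T(169, 8)) = 12495, which is strictly less than the density bound 199927/16 since 8 ∤ 169 (the parts of T(169, 8) cannot all be equal).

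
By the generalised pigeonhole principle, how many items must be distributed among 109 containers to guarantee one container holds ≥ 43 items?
n = (43 − 1)·109 + 1 = 4579

By the generalised pigeonhole principle, to guarantee some box contains ≥ r objects we need more than (r − 1) · k objects total. Threshold: n = (r − 1) · k + 1. With r = 43 and k = 109: n = 42 · 109 + 1 = 4578 + 1 = 4579. For n = 4578 = 42 · 109, we can put exactly 42 objects in every box, avoiding 43 in any single one — so 4579 is tight.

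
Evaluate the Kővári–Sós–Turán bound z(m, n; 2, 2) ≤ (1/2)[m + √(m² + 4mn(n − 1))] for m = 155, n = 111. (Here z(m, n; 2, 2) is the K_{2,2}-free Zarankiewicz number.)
z(155, 111; 2, 2) ≤ (1/2)[155 + √(155² + 4·155·111·110)] = (1/2)[155 + √7594225] = 1455.3811

Kővári–Sós–Turán: let r_1, ..., r_155 be the row sums and z = Σ r_i the total number of 1s. Each pair of columns can share at most one row with both entries 1 (else a 2×2 all-ones block appears), so Σ_i C(r_i, 2) ≤ C(111, 2) = 6105. By convexity Σ_i C(r_i, 2) ≥ 155·C(z/155, 2) = z(z − 155)/(2·155), giving z² − 155z − 155·111·110 ≤ 0 and hence z ≤ (1/2)[155 + √(24025 + 4·1892550)] = (1/2)[155 + √7594225] ≈ (1/2)(155 + 2755.7621) = 1455.3811.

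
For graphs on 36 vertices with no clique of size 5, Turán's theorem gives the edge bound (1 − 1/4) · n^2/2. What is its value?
Turán density bound = (3/4) · 36^2/2 = 486

Turán's theorem: ex(n, K_{r+1}) is achieved by the complete r-partite Turán graph T(n, r) with parts as balanced as possible, and is at most (1 − 1/r) · n^2/2. For r = 4, n = 36: the density bound is (3/4) · 1296/2 = 486. Since 4 ∣ 36, the Turán graph T(36, 4) has parts of equal size 9, and its edge count e(T(36, 4)) = 486 attains the density bound exactly.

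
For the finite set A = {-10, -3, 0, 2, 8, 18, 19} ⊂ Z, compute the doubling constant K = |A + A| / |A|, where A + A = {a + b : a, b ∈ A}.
K = |A + A| / |A| = 26/7

Enumerate A + A = {a + b : a, b ∈ A}. With |A| = 7, there are |A|^2 = 49 ordered sum pairs; collecting distinct values, A + A = {-20, -13, -10, -8, -6, -3, -2, -1, 0, 2, 4, 5, 8, 9, 10, 15, 16, 18, 19, 20, 21, 26, 27, 36, 37, 38}, so |A + A| = 26. Thus K = 26/7. For comparison, the minimum possible |A + A| over all 7-element sets is 2·7 − 1 = 13 (so min K = 13/7), attained only by arithmetic progressions.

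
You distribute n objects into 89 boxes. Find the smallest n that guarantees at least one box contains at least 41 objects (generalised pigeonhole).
n = (41 − 1)·89 + 1 = 3561

By the generalised pigeonhole principle, to guarantee some box contains ≥ r objects we need more than (r − 1) · k objects total. Threshold: n = (r − 1) · k + 1. With r = 41 and k = 89: n = 40 · 89 + 1 = 3560 + 1 = 3561. For n = 3560 = 40 · 89, we can put exactly 40 objects in every box, avoiding 41 in any single one — so 3561 is tight.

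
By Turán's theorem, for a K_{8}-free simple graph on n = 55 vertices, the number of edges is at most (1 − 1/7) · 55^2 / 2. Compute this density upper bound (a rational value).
Turán density bound = (6/7) · 55^2/2 = 9075/7 ≈ 1296.4286

Turán's theorem: ex(n, K_{r+1}) is achieved by the complete r-partite Turán graph T(n, r) with parts as balanced as possible, and is at most (1 − 1/r) · n^2/2. For r = 7, n = 55: the density bound is (6/7) · 3025/2 = 9075/7 ≈ 1296.4286. The integer-valued extremum is e(T(55, 7)) = 1296, which is strictly less than the density bound 9075/7 since 7 ∤ 55 (the parts of T(55, 7) cannot all be equal).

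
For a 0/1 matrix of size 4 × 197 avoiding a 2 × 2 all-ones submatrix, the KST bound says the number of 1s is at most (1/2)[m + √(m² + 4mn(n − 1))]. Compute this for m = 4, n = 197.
z(4, 197; 2, 2) ≤ (1/2)[4 + √(4² + 4·4·197·196)] = (1/2)[4 + √617808] = 395.0038

Kővári–Sós–Turán: let r_1, ..., r_4 be the row sums and z = Σ r_i the total number of 1s. Each pair of columns can share at most one row with both entries 1 (else a 2×2 all-ones block appears), so Σ_i C(r_i, 2) ≤ C(197, 2) = 19306. By convexity Σ_i C(r_i, 2) ≥ 4·C(z/4, 2) = z(z − 4)/(2·4), giving z² − 4z − 4·197·196 ≤ 0 and hence z ≤ (1/2)[4 + √(16 + 4·154448)] = (1/2)[4 + √617808] ≈ (1/2)(4 + 786.0076) = 395.0038.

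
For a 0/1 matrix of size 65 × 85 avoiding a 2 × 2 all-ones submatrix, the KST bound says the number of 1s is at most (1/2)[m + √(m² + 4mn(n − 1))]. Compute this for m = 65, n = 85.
z(65, 85; 2, 2) ≤ (1/2)[65 + √(65² + 4·65·85·84)] = (1/2)[65 + √1860625] = 714.5236

Kővári–Sós–Turán: let r_1, ..., r_65 be the row sums and z = Σ r_i the total number of 1s. Each pair of columns can share at most one row with both entries 1 (else a 2×2 all-ones block appears), so Σ_i C(r_i, 2) ≤ C(85, 2) = 3570. By convexity Σ_i C(r_i, 2) ≥ 65·C(z/65, 2) = z(z − 65)/(2·65), giving z² − 65z − 65·85·84 ≤ 0 and hence z ≤ (1/2)[65 + √(4225 + 4·464100)] = (1/2)[65 + √1860625] ≈ (1/2)(65 + 1364.0473) = 714.5236.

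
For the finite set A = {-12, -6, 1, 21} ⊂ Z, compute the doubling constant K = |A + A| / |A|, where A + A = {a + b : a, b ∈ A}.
K = |A + A| / |A| = 10/4 = 5/2

Enumerate A + A = {a + b : a, b ∈ A}. With |A| = 4, there are |A|^2 = 16 ordered sum pairs; collecting distinct values, A + A = {-24, -18, -12, -11, -5, 2, 9, 15, 22, 42}, so |A + A| = 10. Thus K = 10/4 = 5/2. For comparison, the minimum possible |A + A| over all 4-element sets is 2·4 − 1 = 7 (so min K = 7/4), attained only by arithmetic progressions.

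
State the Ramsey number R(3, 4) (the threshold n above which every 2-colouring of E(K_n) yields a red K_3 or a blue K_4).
R(3, 4) = 9

Lower bound: an explicit 2-colouring of K_{8} (typically a Paley-type or other structured construction) avoids a red K_3 and a blue K_4, showing R(3, 4) > 8.
Upper bound: the Erdős–Szekeres recurrence R(r, t') ≤ R(r−1, t') + R(r, t'−1) (with the −1 refinement when both summands are even) yields R(3, 4) ≤ 9.
Hence R(3, 4) = 9.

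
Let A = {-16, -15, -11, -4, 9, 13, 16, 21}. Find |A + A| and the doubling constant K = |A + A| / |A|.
K = |A + A| / |A| = 33/8

Enumerate A + A = {a + b : a, b ∈ A}. With |A| = 8, there are |A|^2 = 64 ordered sum pairs; collecting distinct values, A + A = {-32, -31, -30, -27, -26, -22, -20, -19, -15, -8, -7, -6, -3, -2, 0, 1, 2, 5, 6, 9, 10, 12, 17, 18, 22, 25, 26, 29, 30, 32, 34, 37, 42}, so |A + A| = 33. Thus K = 33/8. For comparison, the minimum possible |A + A| over all 8-element sets is 2·8 − 1 = 15 (so min K = 15/8), attained only by arithmetic progressions.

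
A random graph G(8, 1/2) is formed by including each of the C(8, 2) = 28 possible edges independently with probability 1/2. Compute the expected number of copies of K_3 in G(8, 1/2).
E[# K_3] = C(8, 3) · (1/2)^C(3, 2) = 56 / 2^3 = 7

For each 3-subset S of vertices (there are C(8, 3) = 56 such S), let X_S = 1 if S induces a K_3 (all C(3, 2) = 3 edges present). Then P(X_S = 1) = (1/2)^3 = 1/8. By linearity of expectation, E[# K_3] = C(8, 3) · (1/2)^3 = 56 / 8 = 7.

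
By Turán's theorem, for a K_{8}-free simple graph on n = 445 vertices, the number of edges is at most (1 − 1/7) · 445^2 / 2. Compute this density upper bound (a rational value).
Turán density bound = (6/7) · 445^2/2 = 594075/7 ≈ 84867.8571

Turán's theorem: ex(n, K_{r+1}) is achieved by the complete r-partite Turán graph T(n, r) with parts as balanced as possible, and is at most (1 − 1/r) · n^2/2. For r = 7, n = 445: the density bound is (6/7) · 198025/2 = 594075/7 ≈ 84867.8571. The integer-valued extremum is e(T(445, 7)) = 84867, which is strictly less than the density bound 594075/7 since 7 ∤ 445 (the parts of T(445, 7) cannot all be equal).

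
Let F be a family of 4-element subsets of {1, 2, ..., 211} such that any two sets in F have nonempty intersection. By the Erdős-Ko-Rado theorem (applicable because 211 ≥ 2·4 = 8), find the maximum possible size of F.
max |F| = C(210, 3) = 1521520

Erdős-Ko-Rado (1961): when n ≥ 2k, max |F| = C(n−1, k−1). The bound is attained by the star {A : i ∈ A} for any fixed i ∈ [n]. Here C(211−1, 4−1) = C(210, 3) = 1521520.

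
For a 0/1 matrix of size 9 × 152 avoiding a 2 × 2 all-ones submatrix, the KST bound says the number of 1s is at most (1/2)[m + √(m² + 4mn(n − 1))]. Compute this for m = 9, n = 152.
z(9, 152; 2, 2) ≤ (1/2)[9 + √(9² + 4·9·152·151)] = (1/2)[9 + √826353] = 459.0198

Kővári–Sós–Turán: let r_1, ..., r_9 be the row sums and z = Σ r_i the total number of 1s. Each pair of columns can share at most one row with both entries 1 (else a 2×2 all-ones block appears), so Σ_i C(r_i, 2) ≤ C(152, 2) = 11476. By convexity Σ_i C(r_i, 2) ≥ 9·C(z/9, 2) = z(z − 9)/(2·9), giving z² − 9z − 9·152·151 ≤ 0 and hence z ≤ (1/2)[9 + √(81 + 4·206568)] = (1/2)[9 + √826353] ≈ (1/2)(9 + 909.0396) = 459.0198.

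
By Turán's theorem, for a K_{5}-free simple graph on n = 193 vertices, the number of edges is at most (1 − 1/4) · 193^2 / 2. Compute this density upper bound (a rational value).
Turán density bound = (3/4) · 193^2/2 = 111747/8 ≈ 13968.375

Turán's theorem: ex(n, K_{r+1}) is achieved by the complete r-partite Turán graph T(n, r) with parts as balanced as possible, and is at most (1 − 1/r) · n^2/2. For r = 4, n = 193: the density bound is (3/4) · 37249/2 = 111747/8 ≈ 13968.375. The integer-valued extremum is e(T(193, 4)) = 13968, which is strictly less than the density bound 111747/8 since 4 ∤ 193 (the parts of T(193, 4) cannot all be equal).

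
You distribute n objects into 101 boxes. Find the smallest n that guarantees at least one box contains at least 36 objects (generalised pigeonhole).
n = (36 − 1)·101 + 1 = 3536

By the generalised pigeonhole principle, to guarantee some box contains ≥ r objects we need more than (r − 1) · k objects total. Threshold: n = (r − 1) · k + 1. With r = 36 and k = 101: n = 35 · 101 + 1 = 3535 + 1 = 3536. For n = 3535 = 35 · 101, we can put exactly 35 objects in every box, avoiding 36 in any single one — so 3536 is tight.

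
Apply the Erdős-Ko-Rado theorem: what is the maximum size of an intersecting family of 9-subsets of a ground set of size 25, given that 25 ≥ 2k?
max |F| = C(24, 8) = 735471

The Erdős-Ko-Rado theorem states: for n ≥ 2k, an intersecting family of k-subsets of an n-element set has size at most C(n − 1, k − 1), with equality for 'star' families {A ⊆ [n] : |A| = k, i ∈ A} (fix an element i). For n = 25, k = 9: C(24, 8) = 735471.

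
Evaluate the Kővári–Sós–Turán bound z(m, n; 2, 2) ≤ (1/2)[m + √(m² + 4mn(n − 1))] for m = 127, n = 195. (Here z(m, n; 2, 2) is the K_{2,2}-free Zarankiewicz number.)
z(127, 195; 2, 2) ≤ (1/2)[127 + √(127² + 4·127·195·194)] = (1/2)[127 + √19233769] = 2256.3161

Kővári–Sós–Turán: let r_1, ..., r_127 be the row sums and z = Σ r_i the total number of 1s. Each pair of columns can share at most one row with both entries 1 (else a 2×2 all-ones block appears), so Σ_i C(r_i, 2) ≤ C(195, 2) = 18915. By convexity Σ_i C(r_i, 2) ≥ 127·C(z/127, 2) = z(z − 127)/(2·127), giving z² − 127z − 127·195·194 ≤ 0 and hence z ≤ (1/2)[127 + √(16129 + 4·4804410)] = (1/2)[127 + √19233769] ≈ (1/2)(127 + 4385.6321) = 2256.3161.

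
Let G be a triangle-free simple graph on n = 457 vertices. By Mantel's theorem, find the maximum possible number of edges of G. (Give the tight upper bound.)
ex(457, K_3) = ⌊457^2/4⌋ = 52212

Mantel (1907): a triangle-free graph on n vertices has at most ⌊n^2/4⌋ edges, with equality for the complete bipartite graph K_{⌊n/2⌋, ⌈n/2⌉}. For n = 457: ⌊457^2/4⌋ = ⌊208849/4⌋ = 52212. The extremal graph is K_{228, 229}, which has 228·229 = 52212 edges.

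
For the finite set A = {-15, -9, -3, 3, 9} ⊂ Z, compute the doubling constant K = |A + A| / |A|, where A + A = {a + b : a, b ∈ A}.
K = |A + A| / |A| = 9/5

Enumerate A + A = {a + b : a, b ∈ A}. With |A| = 5, there are |A|^2 = 25 ordered sum pairs; collecting distinct values, A + A = {-30, -24, -18, -12, -6, 0, 6, 12, 18}, so |A + A| = 9. Thus K = 9/5. Here |A + A| = 2|A| − 1 = 9, the minimum possible — so K = 9/5 is minimal, which holds iff A is an arithmetic progression.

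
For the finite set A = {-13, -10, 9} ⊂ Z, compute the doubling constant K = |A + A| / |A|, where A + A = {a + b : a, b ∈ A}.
K = |A + A| / |A| = 6/3 = 2

Enumerate A + A = {a + b : a, b ∈ A}. With |A| = 3, there are |A|^2 = 9 ordered sum pairs; collecting distinct values, A + A = {-26, -23, -20, -4, -1, 18}, so |A + A| = 6. Thus K = 6/3 = 2. For comparison, the minimum possible |A + A| over all 3-element sets is 2·3 − 1 = 5 (so min K = 5/3), attained only by arithmetic progressions.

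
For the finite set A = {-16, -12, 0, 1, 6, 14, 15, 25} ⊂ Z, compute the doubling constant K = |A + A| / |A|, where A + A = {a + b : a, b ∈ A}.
K = |A + A| / |A| = 34/8 = 17/4

Enumerate A + A = {a + b : a, b ∈ A}. With |A| = 8, there are |A|^2 = 64 ordered sum pairs; collecting distinct values, A + A = {-32, -28, -24, -16, -15, -12, -11, -10, -6, -2, -1, 0, 1, 2, 3, 6, 7, 9, 12, 13, 14, 15, 16, 20, 21, 25, 26, 28, 29, 30, 31, 39, 40, 50}, so |A + A| = 34. Thus K = 34/8 = 17/4. For comparison, the minimum possible |A + A| over all 8-element sets is 2·8 − 1 = 15 (so min K = 15/8), attained only by arithmetic progressions.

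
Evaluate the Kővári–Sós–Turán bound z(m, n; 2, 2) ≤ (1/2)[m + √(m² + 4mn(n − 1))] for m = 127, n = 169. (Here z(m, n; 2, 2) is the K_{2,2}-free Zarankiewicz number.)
z(127, 169; 2, 2) ≤ (1/2)[127 + √(127² + 4·127·169·168)] = (1/2)[127 + √14439265] = 1963.4516

Kővári–Sós–Turán: let r_1, ..., r_127 be the row sums and z = Σ r_i the total number of 1s. Each pair of columns can share at most one row with both entries 1 (else a 2×2 all-ones block appears), so Σ_i C(r_i, 2) ≤ C(169, 2) = 14196. By convexity Σ_i C(r_i, 2) ≥ 127·C(z/127, 2) = z(z − 127)/(2·127), giving z² − 127z − 127·169·168 ≤ 0 and hence z ≤ (1/2)[127 + √(16129 + 4·3605784)] = (1/2)[127 + √14439265] ≈ (1/2)(127 + 3799.9033) = 1963.4516.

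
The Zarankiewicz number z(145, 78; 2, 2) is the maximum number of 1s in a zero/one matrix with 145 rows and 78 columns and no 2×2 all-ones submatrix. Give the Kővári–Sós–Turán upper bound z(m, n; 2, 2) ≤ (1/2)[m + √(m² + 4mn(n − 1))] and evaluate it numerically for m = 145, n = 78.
z(145, 78; 2, 2) ≤ (1/2)[145 + √(145² + 4·145·78·77)] = (1/2)[145 + √3504505] = 1008.5162

Kővári–Sós–Turán: let r_1, ..., r_145 be the row sums and z = Σ r_i the total number of 1s. Each pair of columns can share at most one row with both entries 1 (else a 2×2 all-ones block appears), so Σ_i C(r_i, 2) ≤ C(78, 2) = 3003. By convexity Σ_i C(r_i, 2) ≥ 145·C(z/145, 2) = z(z − 145)/(2·145), giving z² − 145z − 145·78·77 ≤ 0 and hence z ≤ (1/2)[145 + √(21025 + 4·870870)] = (1/2)[145 + √3504505] ≈ (1/2)(145 + 1872.0323) = 1008.5162.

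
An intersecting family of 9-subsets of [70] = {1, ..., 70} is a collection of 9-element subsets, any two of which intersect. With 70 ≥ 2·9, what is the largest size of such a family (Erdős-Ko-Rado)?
max |F| = C(69, 8) = 8361453672

The Erdős-Ko-Rado theorem states: for n ≥ 2k, an intersecting family of k-subsets of an n-element set has size at most C(n − 1, k − 1), with equality for 'star' families {A ⊆ [n] : |A| = k, i ∈ A} (fix an element i). For n = 70, k = 9: C(69, 8) = 8361453672.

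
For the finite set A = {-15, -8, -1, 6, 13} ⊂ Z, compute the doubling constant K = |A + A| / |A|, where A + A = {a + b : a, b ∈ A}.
K = |A + A| / |A| = 9/5

Enumerate A + A = {a + b : a, b ∈ A}. With |A| = 5, there are |A|^2 = 25 ordered sum pairs; collecting distinct values, A + A = {-30, -23, -16, -9, -2, 5, 12, 19, 26}, so |A + A| = 9. Thus K = 9/5. Here |A + A| = 2|A| − 1 = 9, the minimum possible — so K = 9/5 is minimal, which holds iff A is an arithmetic progression.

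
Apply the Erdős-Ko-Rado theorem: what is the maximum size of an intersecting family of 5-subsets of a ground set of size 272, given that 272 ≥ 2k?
max |F| = C(271, 4) = 219790485

Erdős-Ko-Rado (1961): when n ≥ 2k, max |F| = C(n−1, k−1). The bound is attained by the star {A : i ∈ A} for any fixed i ∈ [n]. Here C(272−1, 5−1) = C(271, 4) = 219790485.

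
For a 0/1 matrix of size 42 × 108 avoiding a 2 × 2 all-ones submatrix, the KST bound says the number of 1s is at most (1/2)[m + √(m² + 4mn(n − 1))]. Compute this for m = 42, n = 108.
z(42, 108; 2, 2) ≤ (1/2)[42 + √(42² + 4·42·108·107)] = (1/2)[42 + √1943172] = 717.9885

Kővári–Sós–Turán: let r_1, ..., r_42 be the row sums and z = Σ r_i the total number of 1s. Each pair of columns can share at most one row with both entries 1 (else a 2×2 all-ones block appears), so Σ_i C(r_i, 2) ≤ C(108, 2) = 5778. By convexity Σ_i C(r_i, 2) ≥ 42·C(z/42, 2) = z(z − 42)/(2·42), giving z² − 42z − 42·108·107 ≤ 0 and hence z ≤ (1/2)[42 + √(1764 + 4·485352)] = (1/2)[42 + √1943172] ≈ (1/2)(42 + 1393.977) = 717.9885.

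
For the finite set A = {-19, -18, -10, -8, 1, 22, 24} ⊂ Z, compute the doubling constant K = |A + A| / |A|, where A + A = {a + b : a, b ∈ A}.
K = |A + A| / |A| = 26/7

Enumerate A + A = {a + b : a, b ∈ A}. With |A| = 7, there are |A|^2 = 49 ordered sum pairs; collecting distinct values, A + A = {-38, -37, -36, -29, -28, -27, -26, -20, -18, -17, -16, -9, -7, 2, 3, 4, 5, 6, 12, 14, 16, 23, 25, 44, 46, 48}, so |A + A| = 26. Thus K = 26/7. For comparison, the minimum possible |A + A| over all 7-element sets is 2·7 − 1 = 13 (so min K = 13/7), attained only by arithmetic progressions.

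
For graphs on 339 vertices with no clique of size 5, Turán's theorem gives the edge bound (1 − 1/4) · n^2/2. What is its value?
Turán density bound = (3/4) · 339^2/2 = 344763/8 ≈ 43095.375

Turán's theorem: ex(n, K_{r+1}) is achieved by the complete r-partite Turán graph T(n, r) with parts as balanced as possible, and is at most (1 − 1/r) · n^2/2. For r = 4, n = 339: the density bound is (3/4) · 114921/2 = 344763/8 ≈ 43095.375. The integer-valued extremum is e(T(339, 4)) = 43095, which is strictly less than the density bound 344763/8 since 4 ∤ 339 (the parts of T(339, 4) cannot all be equal).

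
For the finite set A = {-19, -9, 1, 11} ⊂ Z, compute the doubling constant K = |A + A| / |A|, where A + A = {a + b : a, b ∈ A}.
K = |A + A| / |A| = 7/4

Enumerate A + A = {a + b : a, b ∈ A}. With |A| = 4, there are |A|^2 = 16 ordered sum pairs; collecting distinct values, A + A = {-38, -28, -18, -8, 2, 12, 22}, so |A + A| = 7. Thus K = 7/4. Here |A + A| = 2|A| − 1 = 7, the minimum possible — so K = 7/4 is minimal, which holds iff A is an arithmetic progression.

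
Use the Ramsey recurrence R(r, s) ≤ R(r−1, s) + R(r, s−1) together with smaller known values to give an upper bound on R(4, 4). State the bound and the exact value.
R(4, 4) ≤ R(3, 4) + R(4, 3) = 9 + 9 = 18; exact value R(4, 4) = 18.

The Erdős–Szekeres recurrence R(r, s) ≤ R(r−1, s) + R(r, s−1) applied to (r, s) = (4, 4) gives
  R(4, 4) ≤ R(3, 4) + R(4, 3) = 9 + 9 = 18.
(Recall R(2, k) = k and R is symmetric.) Here the recurrence bound is tight: a matching lower-bound construction on K_{17} shows R(4, 4) > 17, so R(4, 4) = 18 exactly.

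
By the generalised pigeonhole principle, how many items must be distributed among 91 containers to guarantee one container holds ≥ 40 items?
n = (40 − 1)·91 + 1 = 3550

By the generalised pigeonhole principle, to guarantee some box contains ≥ r objects we need more than (r − 1) · k objects total. Threshold: n = (r − 1) · k + 1. With r = 40 and k = 91: n = 39 · 91 + 1 = 3549 + 1 = 3550. For n = 3549 = 39 · 91, we can put exactly 39 objects in every box, avoiding 40 in any single one — so 3550 is tight.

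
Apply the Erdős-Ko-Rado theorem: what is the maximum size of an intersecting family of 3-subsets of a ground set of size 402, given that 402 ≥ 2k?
max |F| = C(401, 2) = 80200

The Erdős-Ko-Rado theorem states: for n ≥ 2k, an intersecting family of k-subsets of an n-element set has size at most C(n − 1, k − 1), with equality for 'star' families {A ⊆ [n] : |A| = k, i ∈ A} (fix an element i). For n = 402, k = 3: C(401, 2) = 80200.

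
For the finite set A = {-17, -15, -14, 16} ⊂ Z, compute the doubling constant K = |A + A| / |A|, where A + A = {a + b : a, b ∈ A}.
K = |A + A| / |A| = 10/4 = 5/2

Enumerate A + A = {a + b : a, b ∈ A}. With |A| = 4, there are |A|^2 = 16 ordered sum pairs; collecting distinct values, A + A = {-34, -32, -31, -30, -29, -28, -1, 1, 2, 32}, so |A + A| = 10. Thus K = 10/4 = 5/2. For comparison, the minimum possible |A + A| over all 4-element sets is 2·4 − 1 = 7 (so min K = 7/4), attained only by arithmetic progressions.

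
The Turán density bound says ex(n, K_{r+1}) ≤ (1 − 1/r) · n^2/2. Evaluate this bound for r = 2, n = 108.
Turán density bound = (1/2) · 108^2/2 = 2916

Turán's theorem: ex(n, K_{r+1}) is achieved by the complete r-partite Turán graph T(n, r) with parts as balanced as possible, and is at most (1 − 1/r) · n^2/2. For r = 2, n = 108: the density bound is (1/2) · 11664/2 = 2916. Since 2 ∣ 108, the Turán graph T(108, 2) has parts of equal size 54, and its edge count e(T(108, 2)) = 2916 attains the density bound exactly.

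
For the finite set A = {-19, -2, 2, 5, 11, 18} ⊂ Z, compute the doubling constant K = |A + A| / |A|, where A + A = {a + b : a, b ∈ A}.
K = |A + A| / |A| = 20/6 = 10/3

Enumerate A + A = {a + b : a, b ∈ A}. With |A| = 6, there are |A|^2 = 36 ordered sum pairs; collecting distinct values, A + A = {-38, -21, -17, -14, -8, -4, -1, 0, 3, 4, 7, 9, 10, 13, 16, 20, 22, 23, 29, 36}, so |A + A| = 20. Thus K = 20/6 = 10/3. For comparison, the minimum possible |A + A| over all 6-element sets is 2·6 − 1 = 11 (so min K = 11/6), attained only by arithmetic progressions.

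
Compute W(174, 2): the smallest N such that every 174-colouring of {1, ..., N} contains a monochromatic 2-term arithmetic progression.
W(174, 2) = 174 + 1 = 175

A 2-term AP is any pair of integers, so a monochromatic 2-AP exists iff some colour is used at least twice. With 174 colours, the colouring i ↦ i on {1, ..., 174} uses each colour once, avoiding any monochromatic pair, so W(174, 2) > 174. For {1, ..., 175}, pigeonhole forces two integers of the same colour, which form a monochromatic 2-AP. Hence W(174, 2) = 175.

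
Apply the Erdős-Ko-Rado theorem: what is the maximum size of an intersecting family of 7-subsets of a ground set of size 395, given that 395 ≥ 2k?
max |F| = C(394, 6) = 5000728869682

The Erdős-Ko-Rado theorem states: for n ≥ 2k, an intersecting family of k-subsets of an n-element set has size at most C(n − 1, k − 1), with equality for 'star' families {A ⊆ [n] : |A| = k, i ∈ A} (fix an element i). For n = 395, k = 7: C(394, 6) = 5000728869682.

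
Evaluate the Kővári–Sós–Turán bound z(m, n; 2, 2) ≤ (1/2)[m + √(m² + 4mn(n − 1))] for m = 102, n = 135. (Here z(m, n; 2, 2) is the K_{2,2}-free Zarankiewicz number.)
z(102, 135; 2, 2) ≤ (1/2)[102 + √(102² + 4·102·135·134)] = (1/2)[102 + √7391124] = 1410.3311

Kővári–Sós–Turán: let r_1, ..., r_102 be the row sums and z = Σ r_i the total number of 1s. Each pair of columns can share at most one row with both entries 1 (else a 2×2 all-ones block appears), so Σ_i C(r_i, 2) ≤ C(135, 2) = 9045. By convexity Σ_i C(r_i, 2) ≥ 102·C(z/102, 2) = z(z − 102)/(2·102), giving z² − 102z − 102·135·134 ≤ 0 and hence z ≤ (1/2)[102 + √(10404 + 4·1845180)] = (1/2)[102 + √7391124] ≈ (1/2)(102 + 2718.6622) = 1410.3311.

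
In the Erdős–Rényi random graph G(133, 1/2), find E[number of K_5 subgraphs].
E[# K_5] = C(133, 5) · (1/2)^C(5, 2) = 321402081 / 2^10 ≈ 313869.219727

For each 5-subset S of vertices (there are C(133, 5) = 321402081 such S), let X_S = 1 if S induces a K_5 (all C(5, 2) = 10 edges present). Then P(X_S = 1) = (1/2)^10 = 1/1024. By linearity of expectation, E[# K_5] = C(133, 5) · (1/2)^10 = 321402081 / 1024 ≈ 313869.219727.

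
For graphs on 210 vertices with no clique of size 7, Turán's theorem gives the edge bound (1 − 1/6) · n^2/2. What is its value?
Turán density bound = (5/6) · 210^2/2 = 18375

Turán's theorem: ex(n, K_{r+1}) is achieved by the complete r-partite Turán graph T(n, r) with parts as balanced as possible, and is at most (1 − 1/r) · n^2/2. For r = 6, n = 210: the density bound is (5/6) · 44100/2 = 18375. Since 6 ∣ 210, the Turán graph T(210, 6) has parts of equal size 35, and its edge count e(T(210, 6)) = 18375 attains the density bound exactly.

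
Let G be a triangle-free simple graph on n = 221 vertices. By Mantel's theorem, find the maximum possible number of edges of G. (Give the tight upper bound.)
ex(221, K_3) = ⌊221^2/4⌋ = 12210

Mantel (1907): a triangle-free graph on n vertices has at most ⌊n^2/4⌋ edges, with equality for the complete bipartite graph K_{⌊n/2⌋, ⌈n/2⌉}. For n = 221: ⌊221^2/4⌋ = ⌊48841/4⌋ = 12210. The extremal graph is K_{110, 111}, which has 110·111 = 12210 edges.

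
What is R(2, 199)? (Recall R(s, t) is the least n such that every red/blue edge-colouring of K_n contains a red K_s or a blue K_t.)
R(2, 199) = 199

R(2, k) = k for all k ≥ 2: in a 2-colouring of K_k, either some edge is red (a red K_2) or all edges are blue (a blue K_k). And K_{198} coloured all-blue has no blue K_199, so R(2, 199) > 198. Hence R(2, 199) = 199.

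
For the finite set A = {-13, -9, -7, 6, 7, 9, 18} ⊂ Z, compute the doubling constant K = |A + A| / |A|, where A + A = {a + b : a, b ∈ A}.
K = |A + A| / |A| = 27/7

Enumerate A + A = {a + b : a, b ∈ A}. With |A| = 7, there are |A|^2 = 49 ordered sum pairs; collecting distinct values, A + A = {-26, -22, -20, -18, -16, -14, -7, -6, -4, -3, -2, -1, 0, 2, 5, 9, 11, 12, 13, 14, 15, 16, 18, 24, 25, 27, 36}, so |A + A| = 27. Thus K = 27/7. For comparison, the minimum possible |A + A| over all 7-element sets is 2·7 − 1 = 13 (so min K = 13/7), attained only by arithmetic progressions.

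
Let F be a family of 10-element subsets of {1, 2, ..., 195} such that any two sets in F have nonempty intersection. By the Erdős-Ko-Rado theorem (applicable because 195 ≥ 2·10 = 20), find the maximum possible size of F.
max |F| = C(194, 9) = 888501994734288

The Erdős-Ko-Rado theorem states: for n ≥ 2k, an intersecting family of k-subsets of an n-element set has size at most C(n − 1, k − 1), with equality for 'star' families {A ⊆ [n] : |A| = k, i ∈ A} (fix an element i). For n = 195, k = 10: C(194, 9) = 888501994734288.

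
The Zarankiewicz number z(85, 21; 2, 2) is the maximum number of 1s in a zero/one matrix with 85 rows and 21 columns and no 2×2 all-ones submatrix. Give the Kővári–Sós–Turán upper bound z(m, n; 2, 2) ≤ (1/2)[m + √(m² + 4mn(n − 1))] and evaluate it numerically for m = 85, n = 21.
z(85, 21; 2, 2) ≤ (1/2)[85 + √(85² + 4·85·21·20)] = (1/2)[85 + √150025] = 236.1653

Kővári–Sós–Turán: let r_1, ..., r_85 be the row sums and z = Σ r_i the total number of 1s. Each pair of columns can share at most one row with both entries 1 (else a 2×2 all-ones block appears), so Σ_i C(r_i, 2) ≤ C(21, 2) = 210. By convexity Σ_i C(r_i, 2) ≥ 85·C(z/85, 2) = z(z − 85)/(2·85), giving z² − 85z − 85·21·20 ≤ 0 and hence z ≤ (1/2)[85 + √(7225 + 4·35700)] = (1/2)[85 + √150025] ≈ (1/2)(85 + 387.3306) = 236.1653.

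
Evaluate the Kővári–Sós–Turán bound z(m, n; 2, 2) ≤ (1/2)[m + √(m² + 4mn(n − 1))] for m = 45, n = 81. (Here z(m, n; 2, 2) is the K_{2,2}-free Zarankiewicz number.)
z(45, 81; 2, 2) ≤ (1/2)[45 + √(45² + 4·45·81·80)] = (1/2)[45 + √1168425] = 562.9685

Kővári–Sós–Turán: let r_1, ..., r_45 be the row sums and z = Σ r_i the total number of 1s. Each pair of columns can share at most one row with both entries 1 (else a 2×2 all-ones block appears), so Σ_i C(r_i, 2) ≤ C(81, 2) = 3240. By convexity Σ_i C(r_i, 2) ≥ 45·C(z/45, 2) = z(z − 45)/(2·45), giving z² − 45z − 45·81·80 ≤ 0 and hence z ≤ (1/2)[45 + √(2025 + 4·291600)] = (1/2)[45 + √1168425] ≈ (1/2)(45 + 1080.9371) = 562.9685.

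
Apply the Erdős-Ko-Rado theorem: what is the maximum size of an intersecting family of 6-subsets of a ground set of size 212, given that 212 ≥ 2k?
max |F| = C(211, 5) = 3322771452

The Erdős-Ko-Rado theorem states: for n ≥ 2k, an intersecting family of k-subsets of an n-element set has size at most C(n − 1, k − 1), with equality for 'star' families {A ⊆ [n] : |A| = k, i ∈ A} (fix an element i). For n = 212, k = 6: C(211, 5) = 3322771452.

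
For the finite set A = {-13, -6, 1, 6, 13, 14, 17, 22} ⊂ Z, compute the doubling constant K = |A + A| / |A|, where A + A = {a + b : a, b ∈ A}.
K = |A + A| / |A| = 31/8

Enumerate A + A = {a + b : a, b ∈ A}. With |A| = 8, there are |A|^2 = 64 ordered sum pairs; collecting distinct values, A + A = {-26, -19, -12, -7, -5, 0, 1, 2, 4, 7, 8, 9, 11, 12, 14, 15, 16, 18, 19, 20, 23, 26, 27, 28, 30, 31, 34, 35, 36, 39, 44}, so |A + A| = 31. Thus K = 31/8. For comparison, the minimum possible |A + A| over all 8-element sets is 2·8 − 1 = 15 (so min K = 15/8), attained only by arithmetic progressions.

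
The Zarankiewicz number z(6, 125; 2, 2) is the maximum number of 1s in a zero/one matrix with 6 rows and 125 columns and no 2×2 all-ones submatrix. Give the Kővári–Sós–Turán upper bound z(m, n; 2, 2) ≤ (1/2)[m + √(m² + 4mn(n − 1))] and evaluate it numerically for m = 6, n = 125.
z(6, 125; 2, 2) ≤ (1/2)[6 + √(6² + 4·6·125·124)] = (1/2)[6 + √372036] = 307.9738

Kővári–Sós–Turán: let r_1, ..., r_6 be the row sums and z = Σ r_i the total number of 1s. Each pair of columns can share at most one row with both entries 1 (else a 2×2 all-ones block appears), so Σ_i C(r_i, 2) ≤ C(125, 2) = 7750. By convexity Σ_i C(r_i, 2) ≥ 6·C(z/6, 2) = z(z − 6)/(2·6), giving z² − 6z − 6·125·124 ≤ 0 and hence z ≤ (1/2)[6 + √(36 + 4·93000)] = (1/2)[6 + √372036] ≈ (1/2)(6 + 609.9475) = 307.9738.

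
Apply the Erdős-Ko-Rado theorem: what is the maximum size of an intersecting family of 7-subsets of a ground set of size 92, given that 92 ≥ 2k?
max |F| = C(91, 6) = 666563898

The Erdős-Ko-Rado theorem states: for n ≥ 2k, an intersecting family of k-subsets of an n-element set has size at most C(n − 1, k − 1), with equality for 'star' families {A ⊆ [n] : |A| = k, i ∈ A} (fix an element i). For n = 92, k = 7: C(91, 6) = 666563898.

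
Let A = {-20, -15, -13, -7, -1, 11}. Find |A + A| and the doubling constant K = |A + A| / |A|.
K = |A + A| / |A| = 19/6

Enumerate A + A = {a + b : a, b ∈ A}. With |A| = 6, there are |A|^2 = 36 ordered sum pairs; collecting distinct values, A + A = {-40, -35, -33, -30, -28, -27, -26, -22, -21, -20, -16, -14, -9, -8, -4, -2, 4, 10, 22}, so |A + A| = 19. Thus K = 19/6. For comparison, the minimum possible |A + A| over all 6-element sets is 2·6 − 1 = 11 (so min K = 11/6), attained only by arithmetic progressions.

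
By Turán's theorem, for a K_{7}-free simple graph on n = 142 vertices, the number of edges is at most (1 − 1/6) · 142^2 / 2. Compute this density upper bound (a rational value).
Turán density bound = (5/6) · 142^2/2 = 25205/3 ≈ 8401.6667

Turán's theorem: ex(n, K_{r+1}) is achieved by the complete r-partite Turán graph T(n, r) with parts as balanced as possible, and is at most (1 − 1/r) · n^2/2. For r = 6, n = 142: the density bound is (5/6) · 20164/2 = 25205/3 ≈ 8401.6667. The integer-valued extremum is e(T(142, 6)) = 8401, which is strictly less than the density bound 25205/3 since 6 ∤ 142 (the parts of T(142, 6) cannot all be equal).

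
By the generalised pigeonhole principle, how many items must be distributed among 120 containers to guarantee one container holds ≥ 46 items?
n = (46 − 1)·120 + 1 = 5401

By the generalised pigeonhole principle, to guarantee some box contains ≥ r objects we need more than (r − 1) · k objects total. Threshold: n = (r − 1) · k + 1. With r = 46 and k = 120: n = 45 · 120 + 1 = 5400 + 1 = 5401. For n = 5400 = 45 · 120, we can put exactly 45 objects in every box, avoiding 46 in any single one — so 5401 is tight.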